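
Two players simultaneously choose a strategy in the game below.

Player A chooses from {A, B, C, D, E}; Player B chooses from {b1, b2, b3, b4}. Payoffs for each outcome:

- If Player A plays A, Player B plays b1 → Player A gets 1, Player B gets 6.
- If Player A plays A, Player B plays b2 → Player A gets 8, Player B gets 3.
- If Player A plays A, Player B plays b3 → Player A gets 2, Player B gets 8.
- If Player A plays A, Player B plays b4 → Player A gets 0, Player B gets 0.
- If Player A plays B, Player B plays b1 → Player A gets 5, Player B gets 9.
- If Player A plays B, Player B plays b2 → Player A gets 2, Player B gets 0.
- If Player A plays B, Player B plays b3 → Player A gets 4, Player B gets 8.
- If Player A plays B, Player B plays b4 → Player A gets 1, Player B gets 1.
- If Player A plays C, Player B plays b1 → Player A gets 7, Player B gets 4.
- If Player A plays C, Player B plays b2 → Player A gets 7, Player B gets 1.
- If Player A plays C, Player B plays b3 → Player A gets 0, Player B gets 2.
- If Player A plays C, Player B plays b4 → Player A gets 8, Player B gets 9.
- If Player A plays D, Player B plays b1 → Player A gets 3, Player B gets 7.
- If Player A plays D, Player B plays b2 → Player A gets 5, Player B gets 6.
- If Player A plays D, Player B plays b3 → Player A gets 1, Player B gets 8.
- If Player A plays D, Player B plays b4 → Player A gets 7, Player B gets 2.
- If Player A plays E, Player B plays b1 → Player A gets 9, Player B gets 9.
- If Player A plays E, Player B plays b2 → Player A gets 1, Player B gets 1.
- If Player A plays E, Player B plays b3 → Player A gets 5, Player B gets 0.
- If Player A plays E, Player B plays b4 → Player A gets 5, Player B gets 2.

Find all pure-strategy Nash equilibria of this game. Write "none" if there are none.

(C, b4); (E, b1)

Player A against b1: payoffs 1, 5, 7, 3, 9 → best response E.
Player A against b2: payoffs 8, 2, 7, 5, 1 → best response A.
Player A against b3: payoffs 2, 4, 0, 1, 5 → best response E.
Player A against b4: payoffs 0, 1, 8, 7, 5 → best response C.
Player B against A: payoffs 6, 3, 8, 0 → best response b3.
Player B against B: payoffs 9, 0, 8, 1 → best response b1.
Player B against C: payoffs 4, 1, 2, 9 → best response b4.
Player B against D: payoffs 7, 6, 8, 2 → best response b3.
Player B against E: payoffs 9, 1, 0, 2 → best response b1.
Mutual best responses: (C, b4); (E, b1).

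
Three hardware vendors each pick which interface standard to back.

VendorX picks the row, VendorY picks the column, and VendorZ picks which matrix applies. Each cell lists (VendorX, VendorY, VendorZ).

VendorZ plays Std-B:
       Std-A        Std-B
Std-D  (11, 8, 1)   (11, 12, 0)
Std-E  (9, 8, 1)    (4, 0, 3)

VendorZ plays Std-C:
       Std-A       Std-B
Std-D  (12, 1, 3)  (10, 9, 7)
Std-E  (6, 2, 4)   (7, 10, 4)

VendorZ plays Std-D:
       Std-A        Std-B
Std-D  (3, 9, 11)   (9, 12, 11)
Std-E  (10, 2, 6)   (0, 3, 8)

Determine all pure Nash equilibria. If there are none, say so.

(Std-D, Std-B, Std-D)

VendorX against (Std-A, Std-B): payoffs 11, 9 → best response Std-D.
VendorX against (Std-A, Std-C): payoffs 12, 6 → best response Std-D.
VendorX against (Std-A, Std-D): payoffs 3, 10 → best response Std-E.
VendorX against (Std-B, Std-B): payoffs 11, 4 → best response Std-D.
VendorX against (Std-B, Std-C): payoffs 10, 7 → best response Std-D.
VendorX against (Std-B, Std-D): payoffs 9, 0 → best response Std-D.
VendorY against (Std-D, Std-B): payoffs 8, 12 → best response Std-B.
VendorY against (Std-D, Std-C): payoffs 1, 9 → best response Std-B.
VendorY against (Std-D, Std-D): payoffs 9, 12 → best response Std-B.
VendorY against (Std-E, Std-B): payoffs 8, 0 → best response Std-A.
VendorY against (Std-E, Std-C): payoffs 2, 10 → best response Std-B.
VendorY against (Std-E, Std-D): payoffs 2, 3 → best response Std-B.
VendorZ against (Std-D, Std-A): payoffs 1, 3, 11 → best response Std-D.
VendorZ against (Std-D, Std-B): payoffs 0, 7, 11 → best response Std-D.
VendorZ against (Std-E, Std-A): payoffs 1, 4, 6 → best response Std-D.
VendorZ against (Std-E, Std-B): payoffs 3, 4, 8 → best response Std-D.
Mutual best responses: (Std-D, Std-B, Std-D).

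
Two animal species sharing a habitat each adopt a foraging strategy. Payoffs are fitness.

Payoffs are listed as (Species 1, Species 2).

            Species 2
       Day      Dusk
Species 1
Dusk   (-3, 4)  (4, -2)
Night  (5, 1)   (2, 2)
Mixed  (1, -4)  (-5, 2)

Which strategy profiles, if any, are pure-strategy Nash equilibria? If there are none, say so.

Species 1 against Day: payoffs -3, 5, 1 → best response Night.
Species 1 against Dusk: payoffs 4, 2, -5 → best response Dusk.
Species 2 against Dusk: payoffs 4, -2 → best response Day.
Species 2 against Night: payoffs 1, 2 → best response Dusk.
Species 2 against Mixed: payoffs -4, 2 → best response Dusk.
No profile is a mutual best response for all players.

This game has no pure Nash equilibrium.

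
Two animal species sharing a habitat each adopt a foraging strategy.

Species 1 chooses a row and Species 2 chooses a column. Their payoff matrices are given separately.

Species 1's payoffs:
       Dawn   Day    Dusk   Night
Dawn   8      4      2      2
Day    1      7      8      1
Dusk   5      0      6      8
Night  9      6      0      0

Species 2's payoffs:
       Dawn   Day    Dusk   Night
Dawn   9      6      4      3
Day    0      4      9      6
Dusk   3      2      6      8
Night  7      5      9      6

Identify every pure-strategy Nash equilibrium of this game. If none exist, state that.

Check each profile: it is a Nash equilibrium iff no player can strictly gain by switching unilaterally.
(Dawn, Dawn): Species 1 can switch to Night (8 → 9). Not NE.
(Dawn, Day): Species 1 can switch to Day (4 → 7). Not NE.
(Dawn, Dusk): Species 1 can switch to Day (2 → 8). Not NE.
(Dawn, Night): Species 1 can switch to Dusk (2 → 8). Not NE.
(Day, Dawn): Species 1 can switch to Dawn (1 → 8). Not NE.
(Day, Day): Species 2 can switch to Dusk (4 → 9). Not NE.
(Day, Dusk): Species 1 gets 8, best alternative 6; Species 2 gets 9, best alternative 6. No profitable deviation — NE.
(Dusk, Night): Species 1 gets 8, best alternative 2; Species 2 gets 8, best alternative 6. No profitable deviation — NE.
(The remaining 8 profiles each have a profitable deviation by the same check.)

Pure-strategy Nash equilibria: (Day, Dusk), (Dusk, Night)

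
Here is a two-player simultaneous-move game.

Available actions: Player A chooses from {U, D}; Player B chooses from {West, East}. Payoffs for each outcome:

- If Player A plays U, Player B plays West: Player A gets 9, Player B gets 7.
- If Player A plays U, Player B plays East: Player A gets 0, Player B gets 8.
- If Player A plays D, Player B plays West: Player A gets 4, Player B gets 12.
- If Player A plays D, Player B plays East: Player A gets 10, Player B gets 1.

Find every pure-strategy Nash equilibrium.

Check each profile: it is a Nash equilibrium iff no player can strictly gain by switching unilaterally.
(U, West): Player B can switch to East (7 → 8). Not NE.
(U, East): Player A can switch to D (0 → 10). Not NE.
(D, West): Player A can switch to U (4 → 9). Not NE.
(D, East): Player B can switch to West (1 → 12). Not NE.

This game has no pure Nash equilibrium.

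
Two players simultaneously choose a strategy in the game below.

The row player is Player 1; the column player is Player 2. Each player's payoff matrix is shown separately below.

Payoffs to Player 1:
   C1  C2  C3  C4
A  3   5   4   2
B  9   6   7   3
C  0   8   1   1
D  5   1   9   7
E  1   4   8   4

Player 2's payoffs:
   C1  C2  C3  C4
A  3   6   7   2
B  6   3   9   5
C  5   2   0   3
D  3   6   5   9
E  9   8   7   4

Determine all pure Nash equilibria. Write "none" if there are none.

Player 1 against C1: payoffs 3, 9, 0, 5, 1 → best response B.
Player 1 against C2: payoffs 5, 6, 8, 1, 4 → best response C.
Player 1 against C3: payoffs 4, 7, 1, 9, 8 → best response D.
Player 1 against C4: payoffs 2, 3, 1, 7, 4 → best response D.
Player 2 against A: payoffs 3, 6, 7, 2 → best response C3.
Player 2 against B: payoffs 6, 3, 9, 5 → best response C3.
Player 2 against C: payoffs 5, 2, 0, 3 → best response C1.
Player 2 against D: payoffs 3, 6, 5, 9 → best response C4.
Player 2 against E: payoffs 9, 8, 7, 4 → best response C1.
Mutual best responses: (D, C4).

(D, C4)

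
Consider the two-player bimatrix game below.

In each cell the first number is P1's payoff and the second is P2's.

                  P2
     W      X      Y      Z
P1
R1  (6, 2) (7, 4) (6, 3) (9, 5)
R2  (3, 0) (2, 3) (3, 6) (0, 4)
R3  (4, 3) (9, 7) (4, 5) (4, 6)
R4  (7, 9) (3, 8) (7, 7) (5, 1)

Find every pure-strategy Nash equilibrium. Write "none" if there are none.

The pure Nash equilibria are (R1, Z), (R3, X), (R4, W).

P1 against W: payoffs 6, 3, 4, 7 → best response R4.
P1 against X: payoffs 7, 2, 9, 3 → best response R3.
P1 against Y: payoffs 6, 3, 4, 7 → best response R4.
P1 against Z: payoffs 9, 0, 4, 5 → best response R1.
P2 against R1: payoffs 2, 4, 3, 5 → best response Z.
P2 against R2: payoffs 0, 3, 6, 4 → best response Y.
P2 against R3: payoffs 3, 7, 5, 6 → best response X.
P2 against R4: payoffs 9, 8, 7, 1 → best response W.
Mutual best responses: (R1, Z); (R3, X); (R4, W).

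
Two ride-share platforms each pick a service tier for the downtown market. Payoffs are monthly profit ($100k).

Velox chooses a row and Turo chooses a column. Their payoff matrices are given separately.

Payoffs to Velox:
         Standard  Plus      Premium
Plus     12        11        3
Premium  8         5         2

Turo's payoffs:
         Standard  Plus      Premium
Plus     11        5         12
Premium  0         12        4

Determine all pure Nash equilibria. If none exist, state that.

(Plus, Premium)

Velox against Standard: payoffs 12, 8 → best response Plus.
Velox against Plus: payoffs 11, 5 → best response Plus.
Velox against Premium: payoffs 3, 2 → best response Plus.
Turo against Plus: payoffs 11, 5, 12 → best response Premium.
Turo against Premium: payoffs 0, 12, 4 → best response Plus.
Mutual best responses: (Plus, Premium).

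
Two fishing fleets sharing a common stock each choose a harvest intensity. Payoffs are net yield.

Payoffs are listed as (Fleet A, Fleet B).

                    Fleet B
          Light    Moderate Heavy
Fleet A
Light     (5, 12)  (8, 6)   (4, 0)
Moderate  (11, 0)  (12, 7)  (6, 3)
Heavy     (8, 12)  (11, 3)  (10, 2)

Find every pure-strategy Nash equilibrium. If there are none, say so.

Pure NE: (Moderate, Moderate)

Mark each player's best response to every combination of opponents' strategies; a profile where every player is best-responding is a pure Nash equilibrium.
Fleet A against Light: payoffs 5, 11, 8 → best response Moderate.
Fleet A against Moderate: payoffs 8, 12, 11 → best response Moderate.
Fleet A against Heavy: payoffs 4, 6, 10 → best response Heavy.
Fleet B against Light: payoffs 12, 6, 0 → best response Light.
Fleet B against Moderate: payoffs 0, 7, 3 → best response Moderate.
Fleet B against Heavy: payoffs 12, 3, 2 → best response Light.
Mutual best responses: (Moderate, Moderate).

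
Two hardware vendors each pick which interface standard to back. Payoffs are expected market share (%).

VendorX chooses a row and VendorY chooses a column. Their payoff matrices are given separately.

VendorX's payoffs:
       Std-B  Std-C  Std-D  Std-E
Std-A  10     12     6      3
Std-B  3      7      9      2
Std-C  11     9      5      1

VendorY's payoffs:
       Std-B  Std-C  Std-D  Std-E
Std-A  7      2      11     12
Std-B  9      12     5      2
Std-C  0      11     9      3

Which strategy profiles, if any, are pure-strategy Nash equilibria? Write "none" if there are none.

For each strategy profile, look for a profitable unilateral deviation.
(Std-A, Std-B): VendorX can switch to Std-C (10 → 11). Not NE.
(Std-A, Std-C): VendorY can switch to Std-B (2 → 7). Not NE.
(Std-A, Std-D): VendorX can switch to Std-B (6 → 9). Not NE.
(Std-A, Std-E): VendorX gets 3, best alternative 2; VendorY gets 12, best alternative 11. No profitable deviation — NE.
(Std-B, Std-B): VendorX can switch to Std-A (3 → 10). Not NE.
(Std-B, Std-C): VendorX can switch to Std-A (7 → 12). Not NE.
(Std-B, Std-D): VendorY can switch to Std-B (5 → 9). Not NE.
(Std-B, Std-E): VendorX can switch to Std-A (2 → 3). Not NE.
(Std-C, Std-B): VendorY can switch to Std-C (0 → 11). Not NE.
(Std-C, Std-C): VendorX can switch to Std-A (9 → 12). Not NE.
(Std-C, Std-D): VendorX can switch to Std-A (5 → 6). Not NE.
(The remaining 1 profile has a profitable deviation by the same check.)

Pure NE: (Std-A, Std-E)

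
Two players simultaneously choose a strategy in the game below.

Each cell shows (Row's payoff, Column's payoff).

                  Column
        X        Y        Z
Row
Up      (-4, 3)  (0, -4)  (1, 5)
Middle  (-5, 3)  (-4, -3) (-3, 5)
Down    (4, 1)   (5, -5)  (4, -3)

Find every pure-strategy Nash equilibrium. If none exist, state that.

Check each profile: it is a Nash equilibrium iff no player can strictly gain by switching unilaterally.
(Up, X): Row can switch to Down (-4 → 4). Not NE.
(Up, Y): Row can switch to Down (0 → 5). Not NE.
(Up, Z): Row can switch to Down (1 → 4). Not NE.
(Middle, X): Row can switch to Up (-5 → -4). Not NE.
(Middle, Y): Row can switch to Up (-4 → 0). Not NE.
(Middle, Z): Row can switch to Up (-3 → 1). Not NE.
(Down, X): Row gets 4, best alternative -4; Column gets 1, best alternative -3. No profitable deviation — NE.
(Down, Y): Column can switch to X (-5 → 1). Not NE.
(Down, Z): Column can switch to X (-3 → 1). Not NE.

(Down, X)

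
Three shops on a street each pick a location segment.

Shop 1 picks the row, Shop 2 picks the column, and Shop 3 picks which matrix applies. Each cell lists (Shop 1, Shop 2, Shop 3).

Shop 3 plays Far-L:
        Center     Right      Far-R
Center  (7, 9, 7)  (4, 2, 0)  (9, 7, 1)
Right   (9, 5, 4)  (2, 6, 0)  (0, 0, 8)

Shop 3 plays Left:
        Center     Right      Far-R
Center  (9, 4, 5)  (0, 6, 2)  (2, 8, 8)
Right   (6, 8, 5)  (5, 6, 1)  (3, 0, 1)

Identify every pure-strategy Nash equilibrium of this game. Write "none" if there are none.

Check each profile: it is a Nash equilibrium iff no player can strictly gain by switching unilaterally.
(Center, Center, Far-L): Shop 1 can switch to Right (7 → 9). Not NE.
(Center, Center, Left): Shop 2 can switch to Right (4 → 6). Not NE.
(Center, Right, Far-L): Shop 2 can switch to Center (2 → 9). Not NE.
(Center, Right, Left): Shop 1 can switch to Right (0 → 5). Not NE.
(Center, Far-R, Far-L): Shop 2 can switch to Center (7 → 9). Not NE.
(Center, Far-R, Left): Shop 1 can switch to Right (2 → 3). Not NE.
(Right, Center, Far-L): Shop 2 can switch to Right (5 → 6). Not NE.
(Right, Center, Left): Shop 1 can switch to Center (6 → 9). Not NE.
(Right, Right, Far-L): Shop 1 can switch to Center (2 → 4). Not NE.
(Right, Right, Left): Shop 2 can switch to Center (6 → 8). Not NE.
(The remaining 2 profiles each have a profitable deviation by the same check.)

This game has no pure Nash equilibrium.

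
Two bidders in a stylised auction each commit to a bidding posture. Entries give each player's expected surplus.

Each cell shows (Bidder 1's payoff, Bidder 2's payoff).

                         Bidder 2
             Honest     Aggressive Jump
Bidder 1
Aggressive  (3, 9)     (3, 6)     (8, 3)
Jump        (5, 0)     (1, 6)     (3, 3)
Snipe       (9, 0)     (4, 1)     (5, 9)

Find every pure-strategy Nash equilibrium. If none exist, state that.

Check each profile: it is a Nash equilibrium iff no player can strictly gain by switching unilaterally.
(Aggressive, Honest): Bidder 1 can switch to Jump (3 → 5). Not NE.
(Aggressive, Aggressive): Bidder 1 can switch to Snipe (3 → 4). Not NE.
(Aggressive, Jump): Bidder 2 can switch to Honest (3 → 9). Not NE.
(Jump, Honest): Bidder 1 can switch to Snipe (5 → 9). Not NE.
(Jump, Aggressive): Bidder 1 can switch to Aggressive (1 → 3). Not NE.
(Jump, Jump): Bidder 1 can switch to Aggressive (3 → 8). Not NE.
(The remaining 3 profiles each have a profitable deviation by the same check.)

There is no pure-strategy Nash equilibrium.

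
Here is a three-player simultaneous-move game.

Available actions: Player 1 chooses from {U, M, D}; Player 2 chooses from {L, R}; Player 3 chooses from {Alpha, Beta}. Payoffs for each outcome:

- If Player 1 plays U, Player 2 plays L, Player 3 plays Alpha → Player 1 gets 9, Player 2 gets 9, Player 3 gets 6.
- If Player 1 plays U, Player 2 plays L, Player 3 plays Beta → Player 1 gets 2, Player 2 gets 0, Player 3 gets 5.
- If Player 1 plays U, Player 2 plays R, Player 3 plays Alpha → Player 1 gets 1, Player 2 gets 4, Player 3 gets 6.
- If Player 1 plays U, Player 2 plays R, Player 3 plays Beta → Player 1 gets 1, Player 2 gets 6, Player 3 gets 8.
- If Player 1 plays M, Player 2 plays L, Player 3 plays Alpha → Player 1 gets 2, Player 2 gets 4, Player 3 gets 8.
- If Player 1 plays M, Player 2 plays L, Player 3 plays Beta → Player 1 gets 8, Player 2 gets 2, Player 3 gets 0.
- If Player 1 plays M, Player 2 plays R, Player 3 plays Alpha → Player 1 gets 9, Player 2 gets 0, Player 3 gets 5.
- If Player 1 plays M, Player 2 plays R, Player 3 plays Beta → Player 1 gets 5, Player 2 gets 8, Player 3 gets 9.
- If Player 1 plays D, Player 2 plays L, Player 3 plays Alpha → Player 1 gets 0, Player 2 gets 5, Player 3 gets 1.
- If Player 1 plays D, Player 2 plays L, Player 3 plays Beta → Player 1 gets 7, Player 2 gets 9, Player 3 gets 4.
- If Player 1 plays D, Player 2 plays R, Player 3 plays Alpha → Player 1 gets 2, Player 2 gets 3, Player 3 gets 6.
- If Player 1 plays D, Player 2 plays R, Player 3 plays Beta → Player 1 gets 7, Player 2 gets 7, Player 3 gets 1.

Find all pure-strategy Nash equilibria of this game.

(U, L, Alpha): Player 1 gets 9, best alternative 2; Player 2 gets 9, best alternative 4; Player 3 gets 6, best alternative 5. No profitable deviation — NE.
(U, L, Beta): Player 1 can switch to M (2 → 8). Not NE.
(U, R, Alpha): Player 1 can switch to M (1 → 9). Not NE.
(U, R, Beta): Player 1 can switch to M (1 → 5). Not NE.
(M, L, Alpha): Player 1 can switch to U (2 → 9). Not NE.
(M, L, Beta): Player 2 can switch to R (2 → 8). Not NE.
(M, R, Alpha): Player 2 can switch to L (0 → 4). Not NE.
(M, R, Beta): Player 1 can switch to D (5 → 7). Not NE.
(D, L, Alpha): Player 1 can switch to U (0 → 9). Not NE.
(D, L, Beta): Player 1 can switch to M (7 → 8). Not NE.
(D, R, Alpha): Player 1 can switch to M (2 → 9). Not NE.
(The remaining 1 profile has a profitable deviation by the same check.)

(U, L, Alpha)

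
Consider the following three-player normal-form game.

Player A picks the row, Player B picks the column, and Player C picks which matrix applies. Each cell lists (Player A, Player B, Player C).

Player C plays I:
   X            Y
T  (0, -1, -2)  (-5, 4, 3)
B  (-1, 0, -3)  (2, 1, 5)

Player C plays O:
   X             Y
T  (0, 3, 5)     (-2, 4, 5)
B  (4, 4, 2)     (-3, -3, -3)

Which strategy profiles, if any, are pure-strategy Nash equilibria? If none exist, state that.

(T, Y, O), (B, X, O), (B, Y, I)

Check each profile: it is a Nash equilibrium iff no player can strictly gain by switching unilaterally.
(T, X, I): Player B can switch to Y (-1 → 4). Not NE.
(T, X, O): Player A can switch to B (0 → 4). Not NE.
(T, Y, I): Player A can switch to B (-5 → 2). Not NE.
(T, Y, O): Player A gets -2, best alternative -3; Player B gets 4, best alternative 3; Player C gets 5, best alternative 3. No profitable deviation — NE.
(B, X, I): Player A can switch to T (-1 → 0). Not NE.
(B, X, O): Player A gets 4, best alternative 0; Player B gets 4, best alternative -3; Player C gets 2, best alternative -3. No profitable deviation — NE.
(B, Y, I): Player A gets 2, best alternative -5; Player B gets 1, best alternative 0; Player C gets 5, best alternative -3. No profitable deviation — NE.
(B, Y, O): Player A can switch to T (-3 → -2). Not NE.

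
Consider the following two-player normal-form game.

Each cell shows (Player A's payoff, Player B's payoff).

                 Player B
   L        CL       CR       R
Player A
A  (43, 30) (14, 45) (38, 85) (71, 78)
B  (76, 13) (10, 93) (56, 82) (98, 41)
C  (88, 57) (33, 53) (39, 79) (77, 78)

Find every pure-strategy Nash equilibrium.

(A, L): Player A can switch to B (43 → 76). Not NE.
(A, CL): Player A can switch to C (14 → 33). Not NE.
(A, CR): Player A can switch to B (38 → 56). Not NE.
(A, R): Player A can switch to B (71 → 98). Not NE.
(B, L): Player A can switch to C (76 → 88). Not NE.
(B, CL): Player A can switch to A (10 → 14). Not NE.
(B, CR): Player B can switch to CL (82 → 93). Not NE.
(B, R): Player B can switch to CL (41 → 93). Not NE.
(The remaining 4 profiles each have a profitable deviation by the same check.)

none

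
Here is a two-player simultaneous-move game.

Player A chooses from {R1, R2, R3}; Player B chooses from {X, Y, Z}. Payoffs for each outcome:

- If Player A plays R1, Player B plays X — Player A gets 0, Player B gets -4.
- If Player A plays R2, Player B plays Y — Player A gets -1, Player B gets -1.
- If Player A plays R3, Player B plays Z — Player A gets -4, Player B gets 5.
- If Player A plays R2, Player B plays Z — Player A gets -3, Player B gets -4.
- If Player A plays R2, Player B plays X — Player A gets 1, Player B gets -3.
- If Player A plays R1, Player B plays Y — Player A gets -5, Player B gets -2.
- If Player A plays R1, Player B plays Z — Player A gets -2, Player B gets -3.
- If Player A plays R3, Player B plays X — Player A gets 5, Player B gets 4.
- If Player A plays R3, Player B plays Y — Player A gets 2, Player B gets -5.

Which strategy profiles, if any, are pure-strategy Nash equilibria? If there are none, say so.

Check each profile: it is a Nash equilibrium iff no player can strictly gain by switching unilaterally.
(R1, X): Player A can switch to R2 (0 → 1). Not NE.
(R1, Y): Player A can switch to R2 (-5 → -1). Not NE.
(R1, Z): Player B can switch to Y (-3 → -2). Not NE.
(R2, X): Player A can switch to R3 (1 → 5). Not NE.
(R2, Y): Player A can switch to R3 (-1 → 2). Not NE.
(R2, Z): Player A can switch to R1 (-3 → -2). Not NE.
(R3, X): Player B can switch to Z (4 → 5). Not NE.
(R3, Y): Player B can switch to X (-5 → 4). Not NE.
(R3, Z): Player A can switch to R1 (-4 → -2). Not NE.

There is no pure-strategy Nash equilibrium.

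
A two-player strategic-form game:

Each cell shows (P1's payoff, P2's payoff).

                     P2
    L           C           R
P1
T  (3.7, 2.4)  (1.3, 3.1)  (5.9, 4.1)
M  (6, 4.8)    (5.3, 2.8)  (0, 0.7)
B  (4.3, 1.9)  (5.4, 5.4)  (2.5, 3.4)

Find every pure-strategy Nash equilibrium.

The pure Nash equilibria are (T, R), (M, L), (B, C).

For each player, find the best response to each opponent profile; mutual best responses are the pure NE.
P1 against L: payoffs 3.7, 6, 4.3 → best response M.
P1 against C: payoffs 1.3, 5.3, 5.4 → best response B.
P1 against R: payoffs 5.9, 0, 2.5 → best response T.
P2 against T: payoffs 2.4, 3.1, 4.1 → best response R.
P2 against M: payoffs 4.8, 2.8, 0.7 → best response L.
P2 against B: payoffs 1.9, 5.4, 3.4 → best response C.
Mutual best responses: (T, R); (M, L); (B, C).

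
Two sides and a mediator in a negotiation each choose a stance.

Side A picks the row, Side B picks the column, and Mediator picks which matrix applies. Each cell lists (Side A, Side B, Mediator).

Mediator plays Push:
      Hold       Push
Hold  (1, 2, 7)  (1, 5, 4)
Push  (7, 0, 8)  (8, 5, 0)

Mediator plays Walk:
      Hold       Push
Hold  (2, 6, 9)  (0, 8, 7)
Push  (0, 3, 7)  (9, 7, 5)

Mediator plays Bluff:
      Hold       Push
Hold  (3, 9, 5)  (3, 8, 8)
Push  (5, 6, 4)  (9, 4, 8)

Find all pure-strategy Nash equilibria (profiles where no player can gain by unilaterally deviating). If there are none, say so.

Side A against (Hold, Push): payoffs 1, 7 → best response Push.
Side A against (Hold, Walk): payoffs 2, 0 → best response Hold.
Side A against (Hold, Bluff): payoffs 3, 5 → best response Push.
Side A against (Push, Push): payoffs 1, 8 → best response Push.
Side A against (Push, Walk): payoffs 0, 9 → best response Push.
Side A against (Push, Bluff): payoffs 3, 9 → best response Push.
Side B against (Hold, Push): payoffs 2, 5 → best response Push.
Side B against (Hold, Walk): payoffs 6, 8 → best response Push.
Side B against (Hold, Bluff): payoffs 9, 8 → best response Hold.
Side B against (Push, Push): payoffs 0, 5 → best response Push.
Side B against (Push, Walk): payoffs 3, 7 → best response Push.
Side B against (Push, Bluff): payoffs 6, 4 → best response Hold.
Mediator against (Hold, Hold): payoffs 7, 9, 5 → best response Walk.
Mediator against (Hold, Push): payoffs 4, 7, 8 → best response Bluff.
Mediator against (Push, Hold): payoffs 8, 7, 4 → best response Push.
Mediator against (Push, Push): payoffs 0, 5, 8 → best response Bluff.
No profile is a mutual best response for all players.

none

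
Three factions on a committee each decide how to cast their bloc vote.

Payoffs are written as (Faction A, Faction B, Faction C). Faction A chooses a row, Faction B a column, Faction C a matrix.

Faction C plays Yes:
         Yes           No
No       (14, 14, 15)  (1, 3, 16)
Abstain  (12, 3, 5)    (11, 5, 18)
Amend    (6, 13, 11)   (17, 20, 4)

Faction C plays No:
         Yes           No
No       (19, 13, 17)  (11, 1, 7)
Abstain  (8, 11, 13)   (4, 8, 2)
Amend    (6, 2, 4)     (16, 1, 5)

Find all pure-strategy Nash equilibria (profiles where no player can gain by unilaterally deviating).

Faction A against (Yes, Yes): payoffs 14, 12, 6 → best response No.
Faction A against (Yes, No): payoffs 19, 8, 6 → best response No.
Faction A against (No, Yes): payoffs 1, 11, 17 → best response Amend.
Faction A against (No, No): payoffs 11, 4, 16 → best response Amend.
Faction B against (No, Yes): payoffs 14, 3 → best response Yes.
Faction B against (No, No): payoffs 13, 1 → best response Yes.
Faction B against (Abstain, Yes): payoffs 3, 5 → best response No.
Faction B against (Abstain, No): payoffs 11, 8 → best response Yes.
Faction B against (Amend, Yes): payoffs 13, 20 → best response No.
Faction B against (Amend, No): payoffs 2, 1 → best response Yes.
Faction C against (No, Yes): payoffs 15, 17 → best response No.
Faction C against (No, No): payoffs 16, 7 → best response Yes.
Faction C against (Abstain, Yes): payoffs 5, 13 → best response No.
Faction C against (Abstain, No): payoffs 18, 2 → best response Yes.
Faction C against (Amend, Yes): payoffs 11, 4 → best response Yes.
Faction C against (Amend, No): payoffs 4, 5 → best response No.
Mutual best responses: (No, Yes, No).

(No, Yes, No)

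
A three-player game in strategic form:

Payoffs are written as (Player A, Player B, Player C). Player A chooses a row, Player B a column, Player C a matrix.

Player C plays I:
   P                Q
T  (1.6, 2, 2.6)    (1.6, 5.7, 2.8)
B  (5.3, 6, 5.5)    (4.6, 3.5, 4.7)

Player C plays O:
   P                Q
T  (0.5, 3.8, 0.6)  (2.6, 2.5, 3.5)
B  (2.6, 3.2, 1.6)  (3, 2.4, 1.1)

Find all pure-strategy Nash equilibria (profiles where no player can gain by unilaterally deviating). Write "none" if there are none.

Player A against (P, I): payoffs 1.6, 5.3 → best response B.
Player A against (P, O): payoffs 0.5, 2.6 → best response B.
Player A against (Q, I): payoffs 1.6, 4.6 → best response B.
Player A against (Q, O): payoffs 2.6, 3 → best response B.
Player B against (T, I): payoffs 2, 5.7 → best response Q.
Player B against (T, O): payoffs 3.8, 2.5 → best response P.
Player B against (B, I): payoffs 6, 3.5 → best response P.
Player B against (B, O): payoffs 3.2, 2.4 → best response P.
Player C against (T, P): payoffs 2.6, 0.6 → best response I.
Player C against (T, Q): payoffs 2.8, 3.5 → best response O.
Player C against (B, P): payoffs 5.5, 1.6 → best response I.
Player C against (B, Q): payoffs 4.7, 1.1 → best response I.
Mutual best responses: (B, P, I).

The unique pure-strategy Nash equilibrium is (B, P, I).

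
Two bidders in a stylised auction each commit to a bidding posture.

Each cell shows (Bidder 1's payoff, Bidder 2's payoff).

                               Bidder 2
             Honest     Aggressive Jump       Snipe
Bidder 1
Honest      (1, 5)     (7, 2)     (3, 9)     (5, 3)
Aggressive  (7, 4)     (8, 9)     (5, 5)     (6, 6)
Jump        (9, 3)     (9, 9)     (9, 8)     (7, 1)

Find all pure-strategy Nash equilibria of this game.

The unique pure-strategy Nash equilibrium is (Jump, Aggressive).

(Honest, Honest): Bidder 1 can switch to Aggressive (1 → 7). Not NE.
(Honest, Aggressive): Bidder 1 can switch to Aggressive (7 → 8). Not NE.
(Honest, Jump): Bidder 1 can switch to Aggressive (3 → 5). Not NE.
(Honest, Snipe): Bidder 1 can switch to Aggressive (5 → 6). Not NE.
(Aggressive, Honest): Bidder 1 can switch to Jump (7 → 9). Not NE.
(Aggressive, Aggressive): Bidder 1 can switch to Jump (8 → 9). Not NE.
(Aggressive, Jump): Bidder 1 can switch to Jump (5 → 9). Not NE.
(Aggressive, Snipe): Bidder 1 can switch to Jump (6 → 7). Not NE.
(Jump, Aggressive): Bidder 1 gets 9, best alternative 8; Bidder 2 gets 9, best alternative 8. No profitable deviation — NE.
(The remaining 3 profiles each have a profitable deviation by the same check.)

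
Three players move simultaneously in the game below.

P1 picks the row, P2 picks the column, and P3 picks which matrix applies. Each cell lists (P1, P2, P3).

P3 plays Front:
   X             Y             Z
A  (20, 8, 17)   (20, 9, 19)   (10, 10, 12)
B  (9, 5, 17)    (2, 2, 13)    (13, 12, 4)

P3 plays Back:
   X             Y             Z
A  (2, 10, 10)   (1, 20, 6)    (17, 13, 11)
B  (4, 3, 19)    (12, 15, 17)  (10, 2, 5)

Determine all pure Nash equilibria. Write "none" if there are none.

P1 against (X, Front): payoffs 20, 9 → best response A.
P1 against (X, Back): payoffs 2, 4 → best response B.
P1 against (Y, Front): payoffs 20, 2 → best response A.
P1 against (Y, Back): payoffs 1, 12 → best response B.
P1 against (Z, Front): payoffs 10, 13 → best response B.
P1 against (Z, Back): payoffs 17, 10 → best response A.
P2 against (A, Front): payoffs 8, 9, 10 → best response Z.
P2 against (A, Back): payoffs 10, 20, 13 → best response Y.
P2 against (B, Front): payoffs 5, 2, 12 → best response Z.
P2 against (B, Back): payoffs 3, 15, 2 → best response Y.
P3 against (A, X): payoffs 17, 10 → best response Front.
P3 against (A, Y): payoffs 19, 6 → best response Front.
P3 against (A, Z): payoffs 12, 11 → best response Front.
P3 against (B, X): payoffs 17, 19 → best response Back.
P3 against (B, Y): payoffs 13, 17 → best response Back.
P3 against (B, Z): payoffs 4, 5 → best response Back.
Mutual best responses: (B, Y, Back).

The unique pure-strategy Nash equilibrium is (B, Y, Back).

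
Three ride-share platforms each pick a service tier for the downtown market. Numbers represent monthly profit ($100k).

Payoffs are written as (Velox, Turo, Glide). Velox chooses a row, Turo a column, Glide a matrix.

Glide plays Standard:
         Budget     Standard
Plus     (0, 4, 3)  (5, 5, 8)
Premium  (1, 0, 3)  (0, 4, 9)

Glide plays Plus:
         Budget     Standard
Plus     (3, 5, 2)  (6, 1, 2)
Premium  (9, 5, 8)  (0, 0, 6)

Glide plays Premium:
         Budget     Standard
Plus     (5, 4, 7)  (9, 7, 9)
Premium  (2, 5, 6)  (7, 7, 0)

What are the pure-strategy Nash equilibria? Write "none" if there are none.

Velox against (Budget, Standard): payoffs 0, 1 → best response Premium.
Velox against (Budget, Plus): payoffs 3, 9 → best response Premium.
Velox against (Budget, Premium): payoffs 5, 2 → best response Plus.
Velox against (Standard, Standard): payoffs 5, 0 → best response Plus.
Velox against (Standard, Plus): payoffs 6, 0 → best response Plus.
Velox against (Standard, Premium): payoffs 9, 7 → best response Plus.
Turo against (Plus, Standard): payoffs 4, 5 → best response Standard.
Turo against (Plus, Plus): payoffs 5, 1 → best response Budget.
Turo against (Plus, Premium): payoffs 4, 7 → best response Standard.
Turo against (Premium, Standard): payoffs 0, 4 → best response Standard.
Turo against (Premium, Plus): payoffs 5, 0 → best response Budget.
Turo against (Premium, Premium): payoffs 5, 7 → best response Standard.
Glide against (Plus, Budget): payoffs 3, 2, 7 → best response Premium.
Glide against (Plus, Standard): payoffs 8, 2, 9 → best response Premium.
Glide against (Premium, Budget): payoffs 3, 8, 6 → best response Plus.
Glide against (Premium, Standard): payoffs 9, 6, 0 → best response Standard.
Mutual best responses: (Plus, Standard, Premium); (Premium, Budget, Plus).

The pure Nash equilibria are (Plus, Standard, Premium) and (Premium, Budget, Plus).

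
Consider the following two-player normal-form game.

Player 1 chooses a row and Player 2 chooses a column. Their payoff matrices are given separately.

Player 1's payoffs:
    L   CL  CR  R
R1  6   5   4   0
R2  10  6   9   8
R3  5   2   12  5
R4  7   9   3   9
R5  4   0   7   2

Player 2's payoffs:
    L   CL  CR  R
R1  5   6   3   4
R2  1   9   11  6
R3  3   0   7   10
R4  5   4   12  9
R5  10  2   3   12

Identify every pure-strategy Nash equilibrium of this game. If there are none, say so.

Mark each player's best response to every combination of opponents' strategies; a profile where every player is best-responding is a pure Nash equilibrium.
Player 1 against L: payoffs 6, 10, 5, 7, 4 → best response R2.
Player 1 against CL: payoffs 5, 6, 2, 9, 0 → best response R4.
Player 1 against CR: payoffs 4, 9, 12, 3, 7 → best response R3.
Player 1 against R: payoffs 0, 8, 5, 9, 2 → best response R4.
Player 2 against R1: payoffs 5, 6, 3, 4 → best response CL.
Player 2 against R2: payoffs 1, 9, 11, 6 → best response CR.
Player 2 against R3: payoffs 3, 0, 7, 10 → best response R.
Player 2 against R4: payoffs 5, 4, 12, 9 → best response CR.
Player 2 against R5: payoffs 10, 2, 3, 12 → best response R.
No profile is a mutual best response for all players.

There is no pure-strategy Nash equilibrium.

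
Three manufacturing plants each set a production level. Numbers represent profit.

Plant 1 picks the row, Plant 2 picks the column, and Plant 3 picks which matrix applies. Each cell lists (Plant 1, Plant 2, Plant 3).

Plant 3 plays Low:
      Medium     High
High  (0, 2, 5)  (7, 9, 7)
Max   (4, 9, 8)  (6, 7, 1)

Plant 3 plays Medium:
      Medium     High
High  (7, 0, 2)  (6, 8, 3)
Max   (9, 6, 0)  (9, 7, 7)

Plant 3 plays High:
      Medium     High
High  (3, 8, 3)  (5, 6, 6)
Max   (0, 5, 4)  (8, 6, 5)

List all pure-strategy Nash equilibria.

The pure Nash equilibria are (High, High, Low) and (Max, Medium, Low) and (Max, High, Medium).

Plant 1 against (Medium, Low): payoffs 0, 4 → best response Max.
Plant 1 against (Medium, Medium): payoffs 7, 9 → best response Max.
Plant 1 against (Medium, High): payoffs 3, 0 → best response High.
Plant 1 against (High, Low): payoffs 7, 6 → best response High.
Plant 1 against (High, Medium): payoffs 6, 9 → best response Max.
Plant 1 against (High, High): payoffs 5, 8 → best response Max.
Plant 2 against (High, Low): payoffs 2, 9 → best response High.
Plant 2 against (High, Medium): payoffs 0, 8 → best response High.
Plant 2 against (High, High): payoffs 8, 6 → best response Medium.
Plant 2 against (Max, Low): payoffs 9, 7 → best response Medium.
Plant 2 against (Max, Medium): payoffs 6, 7 → best response High.
Plant 2 against (Max, High): payoffs 5, 6 → best response High.
Plant 3 against (High, Medium): payoffs 5, 2, 3 → best response Low.
Plant 3 against (High, High): payoffs 7, 3, 6 → best response Low.
Plant 3 against (Max, Medium): payoffs 8, 0, 4 → best response Low.
Plant 3 against (Max, High): payoffs 1, 7, 5 → best response Medium.
Mutual best responses: (High, High, Low); (Max, Medium, Low); (Max, High, Medium).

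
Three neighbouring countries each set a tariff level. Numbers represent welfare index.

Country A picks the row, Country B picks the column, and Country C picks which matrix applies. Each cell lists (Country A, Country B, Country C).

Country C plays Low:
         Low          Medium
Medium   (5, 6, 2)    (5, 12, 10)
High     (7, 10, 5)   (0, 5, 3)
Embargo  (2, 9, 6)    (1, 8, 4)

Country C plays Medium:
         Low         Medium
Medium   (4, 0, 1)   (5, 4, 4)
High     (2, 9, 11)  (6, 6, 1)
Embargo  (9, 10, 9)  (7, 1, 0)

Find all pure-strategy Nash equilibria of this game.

The pure Nash equilibria are (Medium, Medium, Low), (Embargo, Low, Medium).

Country A against (Low, Low): payoffs 5, 7, 2 → best response High.
Country A against (Low, Medium): payoffs 4, 2, 9 → best response Embargo.
Country A against (Medium, Low): payoffs 5, 0, 1 → best response Medium.
Country A against (Medium, Medium): payoffs 5, 6, 7 → best response Embargo.
Country B against (Medium, Low): payoffs 6, 12 → best response Medium.
Country B against (Medium, Medium): payoffs 0, 4 → best response Medium.
Country B against (High, Low): payoffs 10, 5 → best response Low.
Country B against (High, Medium): payoffs 9, 6 → best response Low.
Country B against (Embargo, Low): payoffs 9, 8 → best response Low.
Country B against (Embargo, Medium): payoffs 10, 1 → best response Low.
Country C against (Medium, Low): payoffs 2, 1 → best response Low.
Country C against (Medium, Medium): payoffs 10, 4 → best response Low.
Country C against (High, Low): payoffs 5, 11 → best response Medium.
Country C against (High, Medium): payoffs 3, 1 → best response Low.
Country C against (Embargo, Low): payoffs 6, 9 → best response Medium.
Country C against (Embargo, Medium): payoffs 4, 0 → best response Low.
Mutual best responses: (Medium, Medium, Low); (Embargo, Low, Medium).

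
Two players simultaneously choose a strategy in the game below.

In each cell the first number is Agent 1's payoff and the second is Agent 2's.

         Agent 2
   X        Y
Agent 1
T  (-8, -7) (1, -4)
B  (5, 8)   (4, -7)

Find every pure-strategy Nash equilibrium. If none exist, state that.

(B, X)

For each player, find the best response to each opponent profile; mutual best responses are the pure NE.
Agent 1 against X: payoffs -8, 5 → best response B.
Agent 1 against Y: payoffs 1, 4 → best response B.
Agent 2 against T: payoffs -7, -4 → best response Y.
Agent 2 against B: payoffs 8, -7 → best response X.
Mutual best responses: (B, X).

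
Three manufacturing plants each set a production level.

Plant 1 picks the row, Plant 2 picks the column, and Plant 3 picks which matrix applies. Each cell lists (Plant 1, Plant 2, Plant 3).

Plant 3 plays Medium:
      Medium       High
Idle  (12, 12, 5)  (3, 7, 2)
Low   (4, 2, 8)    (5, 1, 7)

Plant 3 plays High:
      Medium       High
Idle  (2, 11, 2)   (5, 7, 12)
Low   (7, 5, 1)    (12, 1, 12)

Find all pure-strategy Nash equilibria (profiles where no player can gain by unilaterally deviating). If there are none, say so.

Plant 1 against (Medium, Medium): payoffs 12, 4 → best response Idle.
Plant 1 against (Medium, High): payoffs 2, 7 → best response Low.
Plant 1 against (High, Medium): payoffs 3, 5 → best response Low.
Plant 1 against (High, High): payoffs 5, 12 → best response Low.
Plant 2 against (Idle, Medium): payoffs 12, 7 → best response Medium.
Plant 2 against (Idle, High): payoffs 11, 7 → best response Medium.
Plant 2 against (Low, Medium): payoffs 2, 1 → best response Medium.
Plant 2 against (Low, High): payoffs 5, 1 → best response Medium.
Plant 3 against (Idle, Medium): payoffs 5, 2 → best response Medium.
Plant 3 against (Idle, High): payoffs 2, 12 → best response High.
Plant 3 against (Low, Medium): payoffs 8, 1 → best response Medium.
Plant 3 against (Low, High): payoffs 7, 12 → best response High.
Mutual best responses: (Idle, Medium, Medium).

Pure NE: (Idle, Medium, Medium)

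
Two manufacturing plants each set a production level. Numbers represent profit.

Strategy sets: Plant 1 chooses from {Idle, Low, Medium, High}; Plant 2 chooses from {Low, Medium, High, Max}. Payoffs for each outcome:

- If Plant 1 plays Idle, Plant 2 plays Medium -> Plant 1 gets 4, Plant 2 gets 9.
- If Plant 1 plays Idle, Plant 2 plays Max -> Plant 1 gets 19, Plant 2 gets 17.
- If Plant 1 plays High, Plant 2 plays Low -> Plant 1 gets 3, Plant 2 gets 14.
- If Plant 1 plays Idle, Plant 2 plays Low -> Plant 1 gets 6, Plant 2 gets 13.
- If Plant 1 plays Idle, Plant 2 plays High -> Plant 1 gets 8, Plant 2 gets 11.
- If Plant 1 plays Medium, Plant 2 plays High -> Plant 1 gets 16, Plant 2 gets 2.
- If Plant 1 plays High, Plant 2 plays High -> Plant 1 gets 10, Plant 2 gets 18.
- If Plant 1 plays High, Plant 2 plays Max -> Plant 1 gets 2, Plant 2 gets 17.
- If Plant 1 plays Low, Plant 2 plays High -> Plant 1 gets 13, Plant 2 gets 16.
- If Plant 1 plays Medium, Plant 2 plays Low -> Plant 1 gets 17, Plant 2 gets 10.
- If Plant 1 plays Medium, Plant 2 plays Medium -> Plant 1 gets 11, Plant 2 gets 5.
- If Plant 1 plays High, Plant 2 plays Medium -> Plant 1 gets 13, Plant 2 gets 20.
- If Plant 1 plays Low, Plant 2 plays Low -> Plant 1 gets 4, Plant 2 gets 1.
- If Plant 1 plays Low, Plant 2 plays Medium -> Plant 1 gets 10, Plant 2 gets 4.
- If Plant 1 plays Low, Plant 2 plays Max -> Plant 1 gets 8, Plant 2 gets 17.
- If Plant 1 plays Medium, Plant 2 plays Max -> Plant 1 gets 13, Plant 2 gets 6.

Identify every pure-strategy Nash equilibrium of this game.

For each player, find the best response to each opponent profile; mutual best responses are the pure NE.
Plant 1 against Low: payoffs 6, 4, 17, 3 → best response Medium.
Plant 1 against Medium: payoffs 4, 10, 11, 13 → best response High.
Plant 1 against High: payoffs 8, 13, 16, 10 → best response Medium.
Plant 1 against Max: payoffs 19, 8, 13, 2 → best response Idle.
Plant 2 against Idle: payoffs 13, 9, 11, 17 → best response Max.
Plant 2 against Low: payoffs 1, 4, 16, 17 → best response Max.
Plant 2 against Medium: payoffs 10, 5, 2, 6 → best response Low.
Plant 2 against High: payoffs 14, 20, 18, 17 → best response Medium.
Mutual best responses: (Idle, Max); (Medium, Low); (High, Medium).

The pure Nash equilibria are (Idle, Max), (Medium, Low), (High, Medium).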